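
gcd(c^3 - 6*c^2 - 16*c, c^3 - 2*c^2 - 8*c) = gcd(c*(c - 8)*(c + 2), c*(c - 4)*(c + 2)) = c^2 + 2*c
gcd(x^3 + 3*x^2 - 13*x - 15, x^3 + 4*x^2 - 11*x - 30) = x^2 + 2*x - 15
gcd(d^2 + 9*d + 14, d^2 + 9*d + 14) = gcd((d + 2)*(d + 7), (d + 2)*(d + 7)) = d^2 + 9*d + 14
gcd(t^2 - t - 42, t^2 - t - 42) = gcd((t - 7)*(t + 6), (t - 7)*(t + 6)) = t^2 - t - 42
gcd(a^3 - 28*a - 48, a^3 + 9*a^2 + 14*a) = a + 2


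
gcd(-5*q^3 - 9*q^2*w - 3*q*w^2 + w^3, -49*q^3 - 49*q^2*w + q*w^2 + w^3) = q + w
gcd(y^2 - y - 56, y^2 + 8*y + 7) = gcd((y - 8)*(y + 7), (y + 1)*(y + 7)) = y + 7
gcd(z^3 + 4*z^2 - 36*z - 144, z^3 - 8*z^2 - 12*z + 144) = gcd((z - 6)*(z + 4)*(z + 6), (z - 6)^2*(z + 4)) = z^2 - 2*z - 24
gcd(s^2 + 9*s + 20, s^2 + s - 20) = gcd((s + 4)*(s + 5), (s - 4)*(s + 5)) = s + 5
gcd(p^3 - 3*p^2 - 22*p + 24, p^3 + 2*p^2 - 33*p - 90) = p - 6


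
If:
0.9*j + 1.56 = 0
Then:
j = -1.73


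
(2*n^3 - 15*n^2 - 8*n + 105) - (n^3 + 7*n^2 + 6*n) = n^3 - 22*n^2 - 14*n + 105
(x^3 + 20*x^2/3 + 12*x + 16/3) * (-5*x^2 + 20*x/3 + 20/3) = -5*x^5 - 80*x^4/3 - 80*x^3/9 + 880*x^2/9 + 1040*x/9 + 320/9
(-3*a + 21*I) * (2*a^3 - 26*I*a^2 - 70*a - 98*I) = -6*a^4 + 120*I*a^3 + 756*a^2 - 1176*I*a + 2058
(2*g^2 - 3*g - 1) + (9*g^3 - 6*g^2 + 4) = 9*g^3 - 4*g^2 - 3*g + 3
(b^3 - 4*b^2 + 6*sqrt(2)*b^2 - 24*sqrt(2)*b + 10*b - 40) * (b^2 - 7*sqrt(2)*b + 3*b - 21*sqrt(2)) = b^5 - sqrt(2)*b^4 - b^4 - 86*b^3 + sqrt(2)*b^3 - 58*sqrt(2)*b^2 + 74*b^2 + 70*sqrt(2)*b + 888*b + 840*sqrt(2)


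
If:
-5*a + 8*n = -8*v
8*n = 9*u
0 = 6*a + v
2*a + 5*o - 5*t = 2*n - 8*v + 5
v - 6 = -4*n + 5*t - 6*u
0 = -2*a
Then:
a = 0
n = 0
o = -1/5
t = -6/5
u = 0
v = 0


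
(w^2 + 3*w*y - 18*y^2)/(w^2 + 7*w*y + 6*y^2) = (w - 3*y)/(w + y)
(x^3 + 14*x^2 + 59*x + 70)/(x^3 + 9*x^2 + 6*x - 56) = (x^2 + 7*x + 10)/(x^2 + 2*x - 8)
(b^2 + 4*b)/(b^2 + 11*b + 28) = b/(b + 7)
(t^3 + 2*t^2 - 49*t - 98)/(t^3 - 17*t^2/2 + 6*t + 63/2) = 2*(t^2 + 9*t + 14)/(2*t^2 - 3*t - 9)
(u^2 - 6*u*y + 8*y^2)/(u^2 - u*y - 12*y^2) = (u - 2*y)/(u + 3*y)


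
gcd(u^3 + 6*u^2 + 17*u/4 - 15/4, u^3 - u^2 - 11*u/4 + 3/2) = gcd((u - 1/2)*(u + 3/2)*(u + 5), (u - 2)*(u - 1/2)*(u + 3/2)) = u^2 + u - 3/4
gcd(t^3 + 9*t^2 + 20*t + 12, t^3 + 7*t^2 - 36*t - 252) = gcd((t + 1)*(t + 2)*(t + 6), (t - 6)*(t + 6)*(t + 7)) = t + 6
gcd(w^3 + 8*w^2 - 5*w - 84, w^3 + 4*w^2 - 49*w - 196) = w^2 + 11*w + 28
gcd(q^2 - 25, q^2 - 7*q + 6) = 1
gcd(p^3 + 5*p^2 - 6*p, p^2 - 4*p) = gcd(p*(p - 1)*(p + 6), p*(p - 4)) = p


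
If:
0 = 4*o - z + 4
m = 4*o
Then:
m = z - 4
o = z/4 - 1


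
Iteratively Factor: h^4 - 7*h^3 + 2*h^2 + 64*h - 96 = (h - 4)*(h^3 - 3*h^2 - 10*h + 24) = (h - 4)*(h + 3)*(h^2 - 6*h + 8) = (h - 4)^2*(h + 3)*(h - 2)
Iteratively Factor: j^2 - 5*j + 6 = (j - 2)*(j - 3)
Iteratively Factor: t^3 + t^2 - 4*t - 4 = (t + 1)*(t^2 - 4) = (t - 2)*(t + 1)*(t + 2)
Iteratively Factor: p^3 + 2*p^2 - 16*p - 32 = (p + 4)*(p^2 - 2*p - 8) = (p - 4)*(p + 4)*(p + 2)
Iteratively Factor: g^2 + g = (g)*(g + 1)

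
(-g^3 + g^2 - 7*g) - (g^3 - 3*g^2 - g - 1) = -2*g^3 + 4*g^2 - 6*g + 1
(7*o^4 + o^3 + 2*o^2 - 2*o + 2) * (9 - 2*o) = -14*o^5 + 61*o^4 + 5*o^3 + 22*o^2 - 22*o + 18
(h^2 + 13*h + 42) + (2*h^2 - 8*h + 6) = 3*h^2 + 5*h + 48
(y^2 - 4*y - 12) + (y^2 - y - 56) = 2*y^2 - 5*y - 68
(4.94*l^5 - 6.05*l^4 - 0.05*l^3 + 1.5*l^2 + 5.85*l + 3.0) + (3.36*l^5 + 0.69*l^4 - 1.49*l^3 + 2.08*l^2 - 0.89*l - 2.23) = 8.3*l^5 - 5.36*l^4 - 1.54*l^3 + 3.58*l^2 + 4.96*l + 0.77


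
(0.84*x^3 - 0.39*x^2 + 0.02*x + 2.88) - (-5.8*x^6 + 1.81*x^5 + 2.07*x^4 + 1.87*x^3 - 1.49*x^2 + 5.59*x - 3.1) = 5.8*x^6 - 1.81*x^5 - 2.07*x^4 - 1.03*x^3 + 1.1*x^2 - 5.57*x + 5.98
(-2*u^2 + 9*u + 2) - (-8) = -2*u^2 + 9*u + 10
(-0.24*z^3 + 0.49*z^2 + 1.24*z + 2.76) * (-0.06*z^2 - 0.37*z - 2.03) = 0.0144*z^5 + 0.0594*z^4 + 0.2315*z^3 - 1.6191*z^2 - 3.5384*z - 5.6028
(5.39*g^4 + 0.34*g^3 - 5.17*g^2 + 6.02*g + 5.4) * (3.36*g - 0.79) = 18.1104*g^5 - 3.1157*g^4 - 17.6398*g^3 + 24.3115*g^2 + 13.3882*g - 4.266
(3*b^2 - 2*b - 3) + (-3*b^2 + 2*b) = -3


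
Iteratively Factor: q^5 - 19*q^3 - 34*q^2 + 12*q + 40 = (q - 5)*(q^4 + 5*q^3 + 6*q^2 - 4*q - 8) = (q - 5)*(q + 2)*(q^3 + 3*q^2 - 4) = (q - 5)*(q - 1)*(q + 2)*(q^2 + 4*q + 4) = (q - 5)*(q - 1)*(q + 2)^2*(q + 2)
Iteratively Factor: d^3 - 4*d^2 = (d - 4)*(d^2) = d*(d - 4)*(d)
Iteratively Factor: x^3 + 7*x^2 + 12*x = (x + 3)*(x^2 + 4*x) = x*(x + 3)*(x + 4)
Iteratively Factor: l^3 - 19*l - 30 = (l + 2)*(l^2 - 2*l - 15) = (l - 5)*(l + 2)*(l + 3)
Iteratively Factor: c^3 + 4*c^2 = (c + 4)*(c^2) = c*(c + 4)*(c)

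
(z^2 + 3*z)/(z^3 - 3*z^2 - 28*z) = (z + 3)/(z^2 - 3*z - 28)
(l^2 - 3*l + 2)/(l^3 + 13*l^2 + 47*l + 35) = (l^2 - 3*l + 2)/(l^3 + 13*l^2 + 47*l + 35)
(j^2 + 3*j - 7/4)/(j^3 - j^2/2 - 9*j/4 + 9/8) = 2*(2*j + 7)/(4*j^2 - 9)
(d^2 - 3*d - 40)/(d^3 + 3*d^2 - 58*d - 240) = 1/(d + 6)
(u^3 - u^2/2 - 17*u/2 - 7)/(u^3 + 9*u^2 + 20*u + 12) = (u - 7/2)/(u + 6)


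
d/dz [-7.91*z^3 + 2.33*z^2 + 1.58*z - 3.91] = -23.73*z^2 + 4.66*z + 1.58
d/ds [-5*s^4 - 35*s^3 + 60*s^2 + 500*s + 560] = -20*s^3 - 105*s^2 + 120*s + 500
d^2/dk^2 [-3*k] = 0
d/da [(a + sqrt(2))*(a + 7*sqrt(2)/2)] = 2*a + 9*sqrt(2)/2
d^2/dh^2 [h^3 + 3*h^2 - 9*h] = 6*h + 6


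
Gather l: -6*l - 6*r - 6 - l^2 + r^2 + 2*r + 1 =-l^2 - 6*l + r^2 - 4*r - 5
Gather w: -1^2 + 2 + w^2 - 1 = w^2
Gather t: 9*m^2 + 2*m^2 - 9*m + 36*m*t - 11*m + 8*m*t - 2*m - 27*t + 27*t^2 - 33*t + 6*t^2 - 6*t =11*m^2 - 22*m + 33*t^2 + t*(44*m - 66)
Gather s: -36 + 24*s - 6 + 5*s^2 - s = 5*s^2 + 23*s - 42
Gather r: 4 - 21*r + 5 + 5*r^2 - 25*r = 5*r^2 - 46*r + 9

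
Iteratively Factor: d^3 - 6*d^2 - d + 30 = (d + 2)*(d^2 - 8*d + 15) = (d - 5)*(d + 2)*(d - 3)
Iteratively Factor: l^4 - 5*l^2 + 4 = (l + 2)*(l^3 - 2*l^2 - l + 2) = (l - 2)*(l + 2)*(l^2 - 1) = (l - 2)*(l - 1)*(l + 2)*(l + 1)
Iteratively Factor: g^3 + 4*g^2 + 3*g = (g + 1)*(g^2 + 3*g) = g*(g + 1)*(g + 3)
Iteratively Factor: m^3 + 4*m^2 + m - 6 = (m + 3)*(m^2 + m - 2) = (m + 2)*(m + 3)*(m - 1)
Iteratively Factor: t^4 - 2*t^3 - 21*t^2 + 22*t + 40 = (t - 2)*(t^3 - 21*t - 20) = (t - 5)*(t - 2)*(t^2 + 5*t + 4) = (t - 5)*(t - 2)*(t + 1)*(t + 4)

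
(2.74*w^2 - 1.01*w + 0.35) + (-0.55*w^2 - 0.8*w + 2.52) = 2.19*w^2 - 1.81*w + 2.87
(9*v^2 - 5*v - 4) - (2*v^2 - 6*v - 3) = 7*v^2 + v - 1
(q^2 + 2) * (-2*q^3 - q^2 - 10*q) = -2*q^5 - q^4 - 14*q^3 - 2*q^2 - 20*q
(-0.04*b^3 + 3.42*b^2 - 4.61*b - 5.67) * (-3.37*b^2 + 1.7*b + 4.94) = 0.1348*b^5 - 11.5934*b^4 + 21.1521*b^3 + 28.1657*b^2 - 32.4124*b - 28.0098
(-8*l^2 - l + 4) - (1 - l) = 3 - 8*l^2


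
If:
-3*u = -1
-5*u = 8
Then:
No Solution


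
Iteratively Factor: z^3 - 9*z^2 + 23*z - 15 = (z - 1)*(z^2 - 8*z + 15) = (z - 3)*(z - 1)*(z - 5)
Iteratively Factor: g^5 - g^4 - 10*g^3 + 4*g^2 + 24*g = (g - 3)*(g^4 + 2*g^3 - 4*g^2 - 8*g) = (g - 3)*(g + 2)*(g^3 - 4*g) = g*(g - 3)*(g + 2)*(g^2 - 4) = g*(g - 3)*(g - 2)*(g + 2)*(g + 2)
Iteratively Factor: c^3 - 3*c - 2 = (c + 1)*(c^2 - c - 2) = (c + 1)^2*(c - 2)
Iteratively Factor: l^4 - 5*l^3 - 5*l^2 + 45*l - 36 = (l + 3)*(l^3 - 8*l^2 + 19*l - 12) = (l - 1)*(l + 3)*(l^2 - 7*l + 12) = (l - 3)*(l - 1)*(l + 3)*(l - 4)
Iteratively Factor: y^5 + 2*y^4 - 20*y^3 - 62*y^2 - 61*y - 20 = (y + 1)*(y^4 + y^3 - 21*y^2 - 41*y - 20) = (y + 1)*(y + 4)*(y^3 - 3*y^2 - 9*y - 5) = (y + 1)^2*(y + 4)*(y^2 - 4*y - 5) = (y - 5)*(y + 1)^2*(y + 4)*(y + 1)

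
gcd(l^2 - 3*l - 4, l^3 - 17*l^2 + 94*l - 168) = l - 4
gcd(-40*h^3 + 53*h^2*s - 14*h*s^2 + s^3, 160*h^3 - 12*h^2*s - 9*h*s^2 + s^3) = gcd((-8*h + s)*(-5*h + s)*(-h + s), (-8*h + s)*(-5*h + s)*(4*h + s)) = 40*h^2 - 13*h*s + s^2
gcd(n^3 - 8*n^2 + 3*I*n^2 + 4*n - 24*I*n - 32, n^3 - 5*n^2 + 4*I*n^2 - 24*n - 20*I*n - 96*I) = n^2 + n*(-8 + 4*I) - 32*I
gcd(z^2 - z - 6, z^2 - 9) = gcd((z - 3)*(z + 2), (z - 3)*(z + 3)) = z - 3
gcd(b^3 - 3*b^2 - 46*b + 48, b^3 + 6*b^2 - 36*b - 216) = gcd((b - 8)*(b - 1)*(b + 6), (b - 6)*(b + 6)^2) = b + 6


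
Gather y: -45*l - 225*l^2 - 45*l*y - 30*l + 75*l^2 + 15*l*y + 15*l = -150*l^2 - 30*l*y - 60*l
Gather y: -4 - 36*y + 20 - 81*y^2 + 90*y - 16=-81*y^2 + 54*y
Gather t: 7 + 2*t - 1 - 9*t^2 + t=-9*t^2 + 3*t + 6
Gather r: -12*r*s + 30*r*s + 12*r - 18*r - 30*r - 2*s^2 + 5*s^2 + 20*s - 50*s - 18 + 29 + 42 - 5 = r*(18*s - 36) + 3*s^2 - 30*s + 48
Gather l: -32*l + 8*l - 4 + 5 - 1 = -24*l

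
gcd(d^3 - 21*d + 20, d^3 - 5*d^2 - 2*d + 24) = d - 4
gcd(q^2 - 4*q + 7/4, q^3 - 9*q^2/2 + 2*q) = q - 1/2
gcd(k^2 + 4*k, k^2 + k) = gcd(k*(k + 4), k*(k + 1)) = k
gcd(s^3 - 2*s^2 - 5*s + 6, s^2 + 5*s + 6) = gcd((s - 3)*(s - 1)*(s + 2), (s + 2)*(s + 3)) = s + 2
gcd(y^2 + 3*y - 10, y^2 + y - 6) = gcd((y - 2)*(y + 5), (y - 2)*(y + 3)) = y - 2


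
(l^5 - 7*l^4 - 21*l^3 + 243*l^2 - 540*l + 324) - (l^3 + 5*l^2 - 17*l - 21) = l^5 - 7*l^4 - 22*l^3 + 238*l^2 - 523*l + 345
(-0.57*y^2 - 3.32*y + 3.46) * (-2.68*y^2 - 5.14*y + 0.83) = 1.5276*y^4 + 11.8274*y^3 + 7.3189*y^2 - 20.54*y + 2.8718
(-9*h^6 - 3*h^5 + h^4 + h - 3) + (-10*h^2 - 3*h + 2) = -9*h^6 - 3*h^5 + h^4 - 10*h^2 - 2*h - 1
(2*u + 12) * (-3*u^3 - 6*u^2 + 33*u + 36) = -6*u^4 - 48*u^3 - 6*u^2 + 468*u + 432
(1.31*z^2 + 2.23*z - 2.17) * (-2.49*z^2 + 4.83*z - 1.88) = -3.2619*z^4 + 0.7746*z^3 + 13.7114*z^2 - 14.6735*z + 4.0796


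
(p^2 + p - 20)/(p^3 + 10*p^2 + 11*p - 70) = (p - 4)/(p^2 + 5*p - 14)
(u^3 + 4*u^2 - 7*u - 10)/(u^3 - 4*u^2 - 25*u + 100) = (u^2 - u - 2)/(u^2 - 9*u + 20)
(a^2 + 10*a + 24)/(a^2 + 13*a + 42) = (a + 4)/(a + 7)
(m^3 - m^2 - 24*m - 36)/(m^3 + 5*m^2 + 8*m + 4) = (m^2 - 3*m - 18)/(m^2 + 3*m + 2)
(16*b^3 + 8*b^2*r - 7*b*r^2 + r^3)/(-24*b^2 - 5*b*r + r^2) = (-16*b^3 - 8*b^2*r + 7*b*r^2 - r^3)/(24*b^2 + 5*b*r - r^2)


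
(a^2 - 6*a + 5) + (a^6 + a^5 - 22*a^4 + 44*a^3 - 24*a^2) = a^6 + a^5 - 22*a^4 + 44*a^3 - 23*a^2 - 6*a + 5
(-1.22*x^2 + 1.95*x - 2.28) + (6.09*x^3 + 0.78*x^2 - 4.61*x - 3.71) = 6.09*x^3 - 0.44*x^2 - 2.66*x - 5.99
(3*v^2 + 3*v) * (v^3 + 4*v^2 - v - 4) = 3*v^5 + 15*v^4 + 9*v^3 - 15*v^2 - 12*v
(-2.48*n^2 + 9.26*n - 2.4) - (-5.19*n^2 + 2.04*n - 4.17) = 2.71*n^2 + 7.22*n + 1.77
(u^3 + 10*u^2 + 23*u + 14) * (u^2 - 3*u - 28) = u^5 + 7*u^4 - 35*u^3 - 335*u^2 - 686*u - 392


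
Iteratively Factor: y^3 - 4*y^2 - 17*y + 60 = (y - 5)*(y^2 + y - 12) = (y - 5)*(y + 4)*(y - 3)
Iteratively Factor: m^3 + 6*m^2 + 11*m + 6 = (m + 1)*(m^2 + 5*m + 6) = (m + 1)*(m + 3)*(m + 2)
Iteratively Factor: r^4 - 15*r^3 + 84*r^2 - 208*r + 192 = (r - 4)*(r^3 - 11*r^2 + 40*r - 48) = (r - 4)^2*(r^2 - 7*r + 12) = (r - 4)^3*(r - 3)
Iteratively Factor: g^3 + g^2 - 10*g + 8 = (g - 2)*(g^2 + 3*g - 4) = (g - 2)*(g + 4)*(g - 1)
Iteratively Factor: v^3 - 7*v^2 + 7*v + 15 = (v + 1)*(v^2 - 8*v + 15) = (v - 3)*(v + 1)*(v - 5)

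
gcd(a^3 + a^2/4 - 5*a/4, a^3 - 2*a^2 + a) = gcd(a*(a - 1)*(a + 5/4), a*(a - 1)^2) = a^2 - a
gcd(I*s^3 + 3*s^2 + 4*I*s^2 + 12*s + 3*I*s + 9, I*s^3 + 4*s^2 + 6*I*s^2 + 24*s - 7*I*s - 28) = 1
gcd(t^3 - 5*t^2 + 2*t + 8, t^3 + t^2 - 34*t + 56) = t^2 - 6*t + 8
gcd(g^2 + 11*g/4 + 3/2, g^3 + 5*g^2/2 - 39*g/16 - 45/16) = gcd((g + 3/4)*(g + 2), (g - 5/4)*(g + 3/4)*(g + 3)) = g + 3/4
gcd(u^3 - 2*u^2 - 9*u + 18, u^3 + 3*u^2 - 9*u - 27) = u^2 - 9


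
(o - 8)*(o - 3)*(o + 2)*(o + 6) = o^4 - 3*o^3 - 52*o^2 + 60*o + 288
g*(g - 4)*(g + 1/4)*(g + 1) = g^4 - 11*g^3/4 - 19*g^2/4 - g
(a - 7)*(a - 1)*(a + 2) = a^3 - 6*a^2 - 9*a + 14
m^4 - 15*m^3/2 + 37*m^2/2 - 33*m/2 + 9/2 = (m - 3)^2*(m - 1)*(m - 1/2)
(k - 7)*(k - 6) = k^2 - 13*k + 42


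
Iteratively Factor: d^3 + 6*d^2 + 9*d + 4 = (d + 1)*(d^2 + 5*d + 4) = (d + 1)*(d + 4)*(d + 1)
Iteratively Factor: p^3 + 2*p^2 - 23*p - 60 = (p + 4)*(p^2 - 2*p - 15) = (p + 3)*(p + 4)*(p - 5)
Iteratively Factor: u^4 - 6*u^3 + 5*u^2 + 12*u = (u - 3)*(u^3 - 3*u^2 - 4*u) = (u - 4)*(u - 3)*(u^2 + u) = (u - 4)*(u - 3)*(u + 1)*(u)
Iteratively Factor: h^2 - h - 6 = (h - 3)*(h + 2)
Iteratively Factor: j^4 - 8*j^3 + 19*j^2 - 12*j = (j - 1)*(j^3 - 7*j^2 + 12*j) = j*(j - 1)*(j^2 - 7*j + 12) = j*(j - 4)*(j - 1)*(j - 3)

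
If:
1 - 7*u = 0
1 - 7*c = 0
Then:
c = 1/7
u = 1/7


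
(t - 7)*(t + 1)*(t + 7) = t^3 + t^2 - 49*t - 49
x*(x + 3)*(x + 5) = x^3 + 8*x^2 + 15*x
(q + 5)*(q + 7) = q^2 + 12*q + 35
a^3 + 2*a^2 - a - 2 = (a - 1)*(a + 1)*(a + 2)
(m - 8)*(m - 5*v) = m^2 - 5*m*v - 8*m + 40*v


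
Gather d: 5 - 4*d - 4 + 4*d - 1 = 0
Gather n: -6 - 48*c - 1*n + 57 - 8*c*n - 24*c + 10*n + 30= -72*c + n*(9 - 8*c) + 81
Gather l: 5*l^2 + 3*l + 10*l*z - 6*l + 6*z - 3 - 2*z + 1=5*l^2 + l*(10*z - 3) + 4*z - 2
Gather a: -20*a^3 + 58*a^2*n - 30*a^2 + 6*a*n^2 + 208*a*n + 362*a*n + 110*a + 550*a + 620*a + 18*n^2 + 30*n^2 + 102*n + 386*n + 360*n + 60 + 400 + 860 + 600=-20*a^3 + a^2*(58*n - 30) + a*(6*n^2 + 570*n + 1280) + 48*n^2 + 848*n + 1920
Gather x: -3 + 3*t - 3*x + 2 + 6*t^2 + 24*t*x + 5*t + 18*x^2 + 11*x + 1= 6*t^2 + 8*t + 18*x^2 + x*(24*t + 8)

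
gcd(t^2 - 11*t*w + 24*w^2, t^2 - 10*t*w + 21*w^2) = t - 3*w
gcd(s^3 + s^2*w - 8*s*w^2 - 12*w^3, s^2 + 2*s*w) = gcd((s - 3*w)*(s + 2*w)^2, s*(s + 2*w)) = s + 2*w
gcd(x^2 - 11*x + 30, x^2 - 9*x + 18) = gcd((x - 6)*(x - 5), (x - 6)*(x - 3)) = x - 6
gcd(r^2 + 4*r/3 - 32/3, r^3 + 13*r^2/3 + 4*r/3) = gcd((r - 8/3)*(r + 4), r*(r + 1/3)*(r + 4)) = r + 4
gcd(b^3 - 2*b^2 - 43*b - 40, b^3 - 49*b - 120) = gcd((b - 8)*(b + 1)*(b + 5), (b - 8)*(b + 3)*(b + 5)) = b^2 - 3*b - 40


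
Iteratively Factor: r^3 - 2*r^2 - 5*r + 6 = (r - 3)*(r^2 + r - 2) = (r - 3)*(r + 2)*(r - 1)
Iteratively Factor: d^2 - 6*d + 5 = (d - 5)*(d - 1)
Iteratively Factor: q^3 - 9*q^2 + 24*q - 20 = (q - 2)*(q^2 - 7*q + 10) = (q - 5)*(q - 2)*(q - 2)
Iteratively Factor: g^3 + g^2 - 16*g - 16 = (g - 4)*(g^2 + 5*g + 4) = (g - 4)*(g + 4)*(g + 1)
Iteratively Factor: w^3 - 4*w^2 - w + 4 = (w - 4)*(w^2 - 1) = (w - 4)*(w + 1)*(w - 1)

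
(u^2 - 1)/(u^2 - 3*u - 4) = (u - 1)/(u - 4)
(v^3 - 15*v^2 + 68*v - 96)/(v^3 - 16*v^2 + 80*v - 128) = (v - 3)/(v - 4)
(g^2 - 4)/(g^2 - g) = (g^2 - 4)/(g*(g - 1))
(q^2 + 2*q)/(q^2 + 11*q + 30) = q*(q + 2)/(q^2 + 11*q + 30)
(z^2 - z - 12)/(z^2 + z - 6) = (z - 4)/(z - 2)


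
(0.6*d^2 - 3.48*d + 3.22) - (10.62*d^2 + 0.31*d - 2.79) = -10.02*d^2 - 3.79*d + 6.01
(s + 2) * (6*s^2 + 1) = 6*s^3 + 12*s^2 + s + 2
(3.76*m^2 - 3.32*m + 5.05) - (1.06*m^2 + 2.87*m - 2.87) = 2.7*m^2 - 6.19*m + 7.92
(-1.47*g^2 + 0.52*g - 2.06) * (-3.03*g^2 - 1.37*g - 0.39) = 4.4541*g^4 + 0.4383*g^3 + 6.1027*g^2 + 2.6194*g + 0.8034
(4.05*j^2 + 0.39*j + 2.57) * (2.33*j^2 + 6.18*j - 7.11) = 9.4365*j^4 + 25.9377*j^3 - 20.3972*j^2 + 13.1097*j - 18.2727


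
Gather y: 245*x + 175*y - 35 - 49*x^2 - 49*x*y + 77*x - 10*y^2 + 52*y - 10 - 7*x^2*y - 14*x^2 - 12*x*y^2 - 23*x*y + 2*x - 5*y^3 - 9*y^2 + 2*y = -63*x^2 + 324*x - 5*y^3 + y^2*(-12*x - 19) + y*(-7*x^2 - 72*x + 229) - 45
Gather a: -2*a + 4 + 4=8 - 2*a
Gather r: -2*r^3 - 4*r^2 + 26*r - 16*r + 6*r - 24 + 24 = -2*r^3 - 4*r^2 + 16*r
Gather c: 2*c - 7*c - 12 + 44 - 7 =25 - 5*c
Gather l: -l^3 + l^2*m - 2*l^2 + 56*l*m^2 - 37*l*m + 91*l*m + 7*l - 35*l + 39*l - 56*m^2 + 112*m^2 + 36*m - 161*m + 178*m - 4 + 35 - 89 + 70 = -l^3 + l^2*(m - 2) + l*(56*m^2 + 54*m + 11) + 56*m^2 + 53*m + 12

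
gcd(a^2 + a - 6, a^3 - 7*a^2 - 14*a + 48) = a^2 + a - 6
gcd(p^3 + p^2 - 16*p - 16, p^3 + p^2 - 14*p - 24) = p - 4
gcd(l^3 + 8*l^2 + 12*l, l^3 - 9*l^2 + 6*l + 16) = 1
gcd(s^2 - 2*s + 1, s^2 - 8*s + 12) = 1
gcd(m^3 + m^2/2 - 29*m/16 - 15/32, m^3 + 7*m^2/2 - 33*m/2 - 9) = 1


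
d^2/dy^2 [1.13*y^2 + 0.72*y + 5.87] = 2.26000000000000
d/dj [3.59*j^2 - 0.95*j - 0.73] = 7.18*j - 0.95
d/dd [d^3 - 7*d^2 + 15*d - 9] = 3*d^2 - 14*d + 15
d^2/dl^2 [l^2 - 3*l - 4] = 2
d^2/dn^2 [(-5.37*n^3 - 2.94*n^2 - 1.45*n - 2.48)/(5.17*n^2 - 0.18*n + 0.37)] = (-2.27373675443232e-13*n^5 - 1.13686837721616e-13*n^4 - 62.789168*n^3 - 361.836624*n^2 + 26.07864*n + 8.329168)/(138.188413*n^6 - 14.433606*n^5 + 30.171603*n^4 - 2.071764*n^3 + 2.159283*n^2 - 0.073926*n + 0.050653)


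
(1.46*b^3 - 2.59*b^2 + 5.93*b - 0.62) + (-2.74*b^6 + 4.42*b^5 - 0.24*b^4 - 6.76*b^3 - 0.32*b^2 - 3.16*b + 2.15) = -2.74*b^6 + 4.42*b^5 - 0.24*b^4 - 5.3*b^3 - 2.91*b^2 + 2.77*b + 1.53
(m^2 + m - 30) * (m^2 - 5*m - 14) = m^4 - 4*m^3 - 49*m^2 + 136*m + 420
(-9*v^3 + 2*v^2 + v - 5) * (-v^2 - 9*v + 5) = 9*v^5 + 79*v^4 - 64*v^3 + 6*v^2 + 50*v - 25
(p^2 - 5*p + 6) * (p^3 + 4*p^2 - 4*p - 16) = p^5 - p^4 - 18*p^3 + 28*p^2 + 56*p - 96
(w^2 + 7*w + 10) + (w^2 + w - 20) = 2*w^2 + 8*w - 10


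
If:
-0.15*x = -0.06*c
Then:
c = 2.5*x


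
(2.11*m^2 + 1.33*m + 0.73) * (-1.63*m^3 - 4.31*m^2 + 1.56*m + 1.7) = -3.4393*m^5 - 11.262*m^4 - 3.6306*m^3 + 2.5155*m^2 + 3.3998*m + 1.241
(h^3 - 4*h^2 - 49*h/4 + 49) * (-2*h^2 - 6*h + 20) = -2*h^5 + 2*h^4 + 137*h^3/2 - 209*h^2/2 - 539*h + 980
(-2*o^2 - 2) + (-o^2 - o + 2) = -3*o^2 - o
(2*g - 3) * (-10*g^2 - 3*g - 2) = -20*g^3 + 24*g^2 + 5*g + 6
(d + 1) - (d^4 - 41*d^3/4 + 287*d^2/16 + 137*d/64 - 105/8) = -d^4 + 41*d^3/4 - 287*d^2/16 - 73*d/64 + 113/8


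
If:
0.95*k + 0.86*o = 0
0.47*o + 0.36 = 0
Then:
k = 0.69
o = -0.77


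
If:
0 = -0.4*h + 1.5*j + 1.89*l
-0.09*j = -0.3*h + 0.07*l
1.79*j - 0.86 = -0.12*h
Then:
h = 0.06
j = 0.48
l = -0.37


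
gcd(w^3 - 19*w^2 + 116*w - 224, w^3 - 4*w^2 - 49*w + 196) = w^2 - 11*w + 28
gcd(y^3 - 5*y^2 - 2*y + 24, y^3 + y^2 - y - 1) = 1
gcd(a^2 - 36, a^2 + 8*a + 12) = a + 6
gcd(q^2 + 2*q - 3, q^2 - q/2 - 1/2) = q - 1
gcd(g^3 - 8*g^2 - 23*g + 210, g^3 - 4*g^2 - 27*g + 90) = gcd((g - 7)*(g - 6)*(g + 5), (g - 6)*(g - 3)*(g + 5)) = g^2 - g - 30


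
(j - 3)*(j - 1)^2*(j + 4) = j^4 - j^3 - 13*j^2 + 25*j - 12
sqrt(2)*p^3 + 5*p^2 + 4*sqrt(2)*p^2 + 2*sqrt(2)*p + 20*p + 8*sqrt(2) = (p + 4)*(p + 2*sqrt(2))*(sqrt(2)*p + 1)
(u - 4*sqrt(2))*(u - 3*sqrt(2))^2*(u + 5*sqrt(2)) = u^4 - 5*sqrt(2)*u^3 - 34*u^2 + 258*sqrt(2)*u - 720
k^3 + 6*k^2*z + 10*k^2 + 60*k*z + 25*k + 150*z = (k + 5)^2*(k + 6*z)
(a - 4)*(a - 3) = a^2 - 7*a + 12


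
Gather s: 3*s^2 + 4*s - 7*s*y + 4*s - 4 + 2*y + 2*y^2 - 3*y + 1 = 3*s^2 + s*(8 - 7*y) + 2*y^2 - y - 3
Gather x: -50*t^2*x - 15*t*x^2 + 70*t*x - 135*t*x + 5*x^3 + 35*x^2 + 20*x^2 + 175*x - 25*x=5*x^3 + x^2*(55 - 15*t) + x*(-50*t^2 - 65*t + 150)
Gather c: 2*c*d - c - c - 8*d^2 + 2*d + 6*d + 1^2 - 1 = c*(2*d - 2) - 8*d^2 + 8*d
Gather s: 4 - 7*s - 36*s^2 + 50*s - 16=-36*s^2 + 43*s - 12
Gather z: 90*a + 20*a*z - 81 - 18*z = 90*a + z*(20*a - 18) - 81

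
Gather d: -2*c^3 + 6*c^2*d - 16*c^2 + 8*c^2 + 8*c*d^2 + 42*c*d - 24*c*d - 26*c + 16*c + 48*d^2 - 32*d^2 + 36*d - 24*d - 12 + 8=-2*c^3 - 8*c^2 - 10*c + d^2*(8*c + 16) + d*(6*c^2 + 18*c + 12) - 4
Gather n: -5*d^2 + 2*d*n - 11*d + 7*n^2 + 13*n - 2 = -5*d^2 - 11*d + 7*n^2 + n*(2*d + 13) - 2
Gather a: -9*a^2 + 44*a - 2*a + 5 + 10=-9*a^2 + 42*a + 15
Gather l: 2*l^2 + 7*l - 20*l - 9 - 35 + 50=2*l^2 - 13*l + 6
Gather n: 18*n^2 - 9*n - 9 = 18*n^2 - 9*n - 9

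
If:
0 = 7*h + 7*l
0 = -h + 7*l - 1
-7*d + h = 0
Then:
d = -1/56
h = -1/8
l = 1/8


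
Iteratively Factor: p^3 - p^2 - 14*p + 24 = (p + 4)*(p^2 - 5*p + 6) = (p - 3)*(p + 4)*(p - 2)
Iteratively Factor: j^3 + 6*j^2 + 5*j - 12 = (j + 3)*(j^2 + 3*j - 4) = (j + 3)*(j + 4)*(j - 1)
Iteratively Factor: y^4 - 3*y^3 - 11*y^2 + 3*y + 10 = (y + 1)*(y^3 - 4*y^2 - 7*y + 10) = (y + 1)*(y + 2)*(y^2 - 6*y + 5) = (y - 5)*(y + 1)*(y + 2)*(y - 1)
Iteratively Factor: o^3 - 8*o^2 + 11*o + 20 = (o - 4)*(o^2 - 4*o - 5) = (o - 5)*(o - 4)*(o + 1)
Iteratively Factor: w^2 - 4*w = (w)*(w - 4)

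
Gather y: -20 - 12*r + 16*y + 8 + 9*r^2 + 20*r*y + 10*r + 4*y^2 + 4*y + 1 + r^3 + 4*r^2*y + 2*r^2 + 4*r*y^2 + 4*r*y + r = r^3 + 11*r^2 - r + y^2*(4*r + 4) + y*(4*r^2 + 24*r + 20) - 11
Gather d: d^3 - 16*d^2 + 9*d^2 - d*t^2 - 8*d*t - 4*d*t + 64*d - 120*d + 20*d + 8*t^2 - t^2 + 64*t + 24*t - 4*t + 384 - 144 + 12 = d^3 - 7*d^2 + d*(-t^2 - 12*t - 36) + 7*t^2 + 84*t + 252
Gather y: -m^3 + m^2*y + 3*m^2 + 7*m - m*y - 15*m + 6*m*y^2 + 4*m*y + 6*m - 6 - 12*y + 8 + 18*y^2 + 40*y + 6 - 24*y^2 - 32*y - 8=-m^3 + 3*m^2 - 2*m + y^2*(6*m - 6) + y*(m^2 + 3*m - 4)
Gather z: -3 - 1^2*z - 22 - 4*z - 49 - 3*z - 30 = -8*z - 104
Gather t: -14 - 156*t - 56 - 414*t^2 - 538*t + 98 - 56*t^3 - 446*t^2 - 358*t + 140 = -56*t^3 - 860*t^2 - 1052*t + 168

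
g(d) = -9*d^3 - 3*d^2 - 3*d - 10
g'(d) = -27*d^2 - 6*d - 3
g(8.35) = -5483.86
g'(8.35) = -1935.61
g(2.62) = -200.32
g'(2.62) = -204.06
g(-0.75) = -5.64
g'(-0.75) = -13.69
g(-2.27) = 86.63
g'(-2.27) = -128.51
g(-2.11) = 67.52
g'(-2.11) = -110.55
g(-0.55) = -7.76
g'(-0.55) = -7.87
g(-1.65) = 27.21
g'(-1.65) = -66.61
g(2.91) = -265.91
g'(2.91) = -249.10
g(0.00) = -10.00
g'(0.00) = -3.00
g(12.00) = -16030.00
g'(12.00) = -3963.00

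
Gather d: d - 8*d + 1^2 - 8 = -7*d - 7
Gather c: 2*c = 2*c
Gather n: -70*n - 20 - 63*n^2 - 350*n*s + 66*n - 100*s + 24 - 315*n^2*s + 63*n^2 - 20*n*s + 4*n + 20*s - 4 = -315*n^2*s - 370*n*s - 80*s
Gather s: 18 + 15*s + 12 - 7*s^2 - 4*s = -7*s^2 + 11*s + 30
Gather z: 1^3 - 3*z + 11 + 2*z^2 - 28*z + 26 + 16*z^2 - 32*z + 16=18*z^2 - 63*z + 54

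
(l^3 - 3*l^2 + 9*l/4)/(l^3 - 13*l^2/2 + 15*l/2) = (l - 3/2)/(l - 5)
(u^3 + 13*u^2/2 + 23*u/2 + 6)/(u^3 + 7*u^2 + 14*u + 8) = (u + 3/2)/(u + 2)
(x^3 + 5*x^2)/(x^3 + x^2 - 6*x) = x*(x + 5)/(x^2 + x - 6)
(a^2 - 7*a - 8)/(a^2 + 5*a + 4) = (a - 8)/(a + 4)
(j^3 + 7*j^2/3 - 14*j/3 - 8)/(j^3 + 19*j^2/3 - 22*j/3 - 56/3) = (j + 3)/(j + 7)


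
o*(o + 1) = o^2 + o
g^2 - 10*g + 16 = (g - 8)*(g - 2)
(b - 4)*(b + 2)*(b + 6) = b^3 + 4*b^2 - 20*b - 48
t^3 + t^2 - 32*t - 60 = (t - 6)*(t + 2)*(t + 5)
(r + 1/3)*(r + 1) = r^2 + 4*r/3 + 1/3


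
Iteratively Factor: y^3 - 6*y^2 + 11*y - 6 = (y - 1)*(y^2 - 5*y + 6) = (y - 3)*(y - 1)*(y - 2)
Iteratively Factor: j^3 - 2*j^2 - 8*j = (j - 4)*(j^2 + 2*j) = j*(j - 4)*(j + 2)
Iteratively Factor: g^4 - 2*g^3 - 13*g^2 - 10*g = (g + 1)*(g^3 - 3*g^2 - 10*g) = (g - 5)*(g + 1)*(g^2 + 2*g) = (g - 5)*(g + 1)*(g + 2)*(g)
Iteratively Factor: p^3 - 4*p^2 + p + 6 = (p + 1)*(p^2 - 5*p + 6) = (p - 3)*(p + 1)*(p - 2)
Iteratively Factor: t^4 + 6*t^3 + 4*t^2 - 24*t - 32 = (t - 2)*(t^3 + 8*t^2 + 20*t + 16) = (t - 2)*(t + 4)*(t^2 + 4*t + 4) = (t - 2)*(t + 2)*(t + 4)*(t + 2)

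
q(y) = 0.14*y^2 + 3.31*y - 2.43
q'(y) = 0.28*y + 3.31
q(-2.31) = -9.33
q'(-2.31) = 2.66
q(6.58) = 25.41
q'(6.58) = 5.15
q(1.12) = 1.45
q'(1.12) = 3.62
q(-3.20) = -11.59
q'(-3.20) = 2.41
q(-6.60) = -18.18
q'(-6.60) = 1.46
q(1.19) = 1.71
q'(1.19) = 3.64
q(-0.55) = -4.21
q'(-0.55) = 3.16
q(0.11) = -2.06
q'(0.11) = 3.34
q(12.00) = 57.45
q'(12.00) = 6.67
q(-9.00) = -20.88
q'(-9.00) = 0.79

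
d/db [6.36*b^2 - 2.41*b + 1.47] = 12.72*b - 2.41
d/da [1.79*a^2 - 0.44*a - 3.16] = 3.58*a - 0.44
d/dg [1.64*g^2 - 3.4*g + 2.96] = 3.28*g - 3.4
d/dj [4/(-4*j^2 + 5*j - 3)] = 4*(8*j - 5)/(4*j^2 - 5*j + 3)^2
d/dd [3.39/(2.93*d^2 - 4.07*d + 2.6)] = (13.7973 - 19.8654*d)/(2.93*d^2 - 4.07*d + 2.6)^2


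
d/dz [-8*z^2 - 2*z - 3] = -16*z - 2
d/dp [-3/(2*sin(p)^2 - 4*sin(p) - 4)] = 3*(sin(p) - 1)*cos(p)/(2*sin(p) + cos(p)^2 + 1)^2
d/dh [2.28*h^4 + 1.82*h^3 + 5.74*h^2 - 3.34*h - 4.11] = 9.12*h^3 + 5.46*h^2 + 11.48*h - 3.34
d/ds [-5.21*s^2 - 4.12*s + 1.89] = -10.42*s - 4.12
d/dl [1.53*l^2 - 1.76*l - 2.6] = 3.06*l - 1.76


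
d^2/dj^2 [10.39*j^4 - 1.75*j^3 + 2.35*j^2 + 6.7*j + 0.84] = 124.68*j^2 - 10.5*j + 4.7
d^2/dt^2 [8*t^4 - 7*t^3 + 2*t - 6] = 6*t*(16*t - 7)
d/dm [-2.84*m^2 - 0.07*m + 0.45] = -5.68*m - 0.07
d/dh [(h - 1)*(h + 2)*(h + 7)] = 3*h^2 + 16*h + 5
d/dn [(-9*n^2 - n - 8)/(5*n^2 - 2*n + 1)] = (23*n^2 + 62*n - 17)/(25*n^4 - 20*n^3 + 14*n^2 - 4*n + 1)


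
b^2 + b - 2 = (b - 1)*(b + 2)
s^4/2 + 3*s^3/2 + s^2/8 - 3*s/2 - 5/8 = (s/2 + 1/2)*(s - 1)*(s + 1/2)*(s + 5/2)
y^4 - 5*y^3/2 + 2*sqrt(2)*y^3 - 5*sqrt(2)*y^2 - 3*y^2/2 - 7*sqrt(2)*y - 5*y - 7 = (y - 7/2)*(y + 1)*(y + sqrt(2))^2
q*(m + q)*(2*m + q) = 2*m^2*q + 3*m*q^2 + q^3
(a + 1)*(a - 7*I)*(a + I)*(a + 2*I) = a^4 + a^3 - 4*I*a^3 + 19*a^2 - 4*I*a^2 + 19*a + 14*I*a + 14*I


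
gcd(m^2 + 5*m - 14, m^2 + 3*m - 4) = 1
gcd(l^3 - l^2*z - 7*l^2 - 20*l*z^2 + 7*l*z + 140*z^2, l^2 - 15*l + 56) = l - 7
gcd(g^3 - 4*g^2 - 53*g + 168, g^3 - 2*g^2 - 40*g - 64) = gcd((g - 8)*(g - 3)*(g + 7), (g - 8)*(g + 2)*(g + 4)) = g - 8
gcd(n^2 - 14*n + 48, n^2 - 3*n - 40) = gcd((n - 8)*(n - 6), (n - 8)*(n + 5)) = n - 8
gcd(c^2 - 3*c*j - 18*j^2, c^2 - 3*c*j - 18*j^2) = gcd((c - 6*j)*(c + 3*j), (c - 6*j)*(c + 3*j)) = c^2 - 3*c*j - 18*j^2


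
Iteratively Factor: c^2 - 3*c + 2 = (c - 1)*(c - 2)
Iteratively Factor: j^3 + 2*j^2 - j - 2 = (j + 2)*(j^2 - 1) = (j - 1)*(j + 2)*(j + 1)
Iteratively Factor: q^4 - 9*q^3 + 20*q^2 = (q)*(q^3 - 9*q^2 + 20*q) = q*(q - 5)*(q^2 - 4*q) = q^2*(q - 5)*(q - 4)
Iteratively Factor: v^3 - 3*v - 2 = (v + 1)*(v^2 - v - 2) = (v - 2)*(v + 1)*(v + 1)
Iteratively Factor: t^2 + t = (t)*(t + 1)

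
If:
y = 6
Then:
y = 6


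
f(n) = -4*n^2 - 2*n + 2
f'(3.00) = -26.00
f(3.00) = -40.00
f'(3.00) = -26.00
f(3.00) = -40.00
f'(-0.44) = 1.52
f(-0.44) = 2.11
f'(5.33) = -44.64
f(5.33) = -122.30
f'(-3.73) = 27.84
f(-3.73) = -46.19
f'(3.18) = -27.44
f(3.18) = -44.81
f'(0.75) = -8.00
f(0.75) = -1.75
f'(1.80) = -16.40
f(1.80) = -14.56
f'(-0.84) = 4.72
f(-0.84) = 0.86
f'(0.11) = -2.88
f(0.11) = 1.73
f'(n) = -8*n - 2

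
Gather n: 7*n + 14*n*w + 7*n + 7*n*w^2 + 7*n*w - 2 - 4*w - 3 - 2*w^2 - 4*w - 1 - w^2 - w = n*(7*w^2 + 21*w + 14) - 3*w^2 - 9*w - 6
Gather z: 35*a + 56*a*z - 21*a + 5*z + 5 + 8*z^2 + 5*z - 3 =14*a + 8*z^2 + z*(56*a + 10) + 2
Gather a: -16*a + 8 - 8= -16*a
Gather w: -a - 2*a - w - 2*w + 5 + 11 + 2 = -3*a - 3*w + 18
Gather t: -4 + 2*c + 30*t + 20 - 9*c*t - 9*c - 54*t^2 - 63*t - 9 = -7*c - 54*t^2 + t*(-9*c - 33) + 7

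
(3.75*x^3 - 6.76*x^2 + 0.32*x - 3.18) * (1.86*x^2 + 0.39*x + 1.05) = 6.975*x^5 - 11.1111*x^4 + 1.8963*x^3 - 12.888*x^2 - 0.9042*x - 3.339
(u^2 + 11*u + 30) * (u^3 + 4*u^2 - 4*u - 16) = u^5 + 15*u^4 + 70*u^3 + 60*u^2 - 296*u - 480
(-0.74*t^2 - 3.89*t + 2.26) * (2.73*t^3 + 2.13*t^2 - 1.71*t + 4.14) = -2.0202*t^5 - 12.1959*t^4 - 0.850500000000001*t^3 + 8.4021*t^2 - 19.9692*t + 9.3564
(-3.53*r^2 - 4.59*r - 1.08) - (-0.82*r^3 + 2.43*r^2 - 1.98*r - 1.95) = 0.82*r^3 - 5.96*r^2 - 2.61*r + 0.87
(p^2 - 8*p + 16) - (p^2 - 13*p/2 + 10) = 6 - 3*p/2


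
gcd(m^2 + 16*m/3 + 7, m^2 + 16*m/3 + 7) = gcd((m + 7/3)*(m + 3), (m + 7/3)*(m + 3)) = m^2 + 16*m/3 + 7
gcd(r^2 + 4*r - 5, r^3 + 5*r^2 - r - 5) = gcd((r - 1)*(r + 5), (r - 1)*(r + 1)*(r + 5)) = r^2 + 4*r - 5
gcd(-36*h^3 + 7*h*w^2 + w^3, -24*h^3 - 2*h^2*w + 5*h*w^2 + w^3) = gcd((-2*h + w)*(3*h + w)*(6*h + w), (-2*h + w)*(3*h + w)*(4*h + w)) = -6*h^2 + h*w + w^2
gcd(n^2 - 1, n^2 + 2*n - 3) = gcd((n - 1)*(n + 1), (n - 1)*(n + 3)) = n - 1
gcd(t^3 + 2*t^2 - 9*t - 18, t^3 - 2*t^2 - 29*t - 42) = t^2 + 5*t + 6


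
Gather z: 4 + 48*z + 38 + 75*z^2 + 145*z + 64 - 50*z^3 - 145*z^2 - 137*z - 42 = -50*z^3 - 70*z^2 + 56*z + 64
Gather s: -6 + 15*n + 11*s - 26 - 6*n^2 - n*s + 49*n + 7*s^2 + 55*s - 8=-6*n^2 + 64*n + 7*s^2 + s*(66 - n) - 40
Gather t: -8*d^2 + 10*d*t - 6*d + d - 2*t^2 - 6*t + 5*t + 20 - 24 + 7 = -8*d^2 - 5*d - 2*t^2 + t*(10*d - 1) + 3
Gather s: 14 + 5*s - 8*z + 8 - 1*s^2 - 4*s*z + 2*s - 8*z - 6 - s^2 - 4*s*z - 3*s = -2*s^2 + s*(4 - 8*z) - 16*z + 16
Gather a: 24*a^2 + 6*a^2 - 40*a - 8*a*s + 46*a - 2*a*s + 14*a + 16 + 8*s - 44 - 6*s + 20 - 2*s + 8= 30*a^2 + a*(20 - 10*s)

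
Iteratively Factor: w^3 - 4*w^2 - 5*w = (w - 5)*(w^2 + w) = (w - 5)*(w + 1)*(w)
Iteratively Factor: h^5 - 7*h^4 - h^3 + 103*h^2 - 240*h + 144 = (h - 4)*(h^4 - 3*h^3 - 13*h^2 + 51*h - 36) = (h - 4)*(h - 1)*(h^3 - 2*h^2 - 15*h + 36) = (h - 4)*(h - 3)*(h - 1)*(h^2 + h - 12) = (h - 4)*(h - 3)*(h - 1)*(h + 4)*(h - 3)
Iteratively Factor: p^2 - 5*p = (p)*(p - 5)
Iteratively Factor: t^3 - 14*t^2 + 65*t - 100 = (t - 4)*(t^2 - 10*t + 25) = (t - 5)*(t - 4)*(t - 5)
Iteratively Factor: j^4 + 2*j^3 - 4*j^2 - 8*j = (j - 2)*(j^3 + 4*j^2 + 4*j) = (j - 2)*(j + 2)*(j^2 + 2*j) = (j - 2)*(j + 2)^2*(j)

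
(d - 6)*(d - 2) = d^2 - 8*d + 12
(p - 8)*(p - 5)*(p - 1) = p^3 - 14*p^2 + 53*p - 40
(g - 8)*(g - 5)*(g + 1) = g^3 - 12*g^2 + 27*g + 40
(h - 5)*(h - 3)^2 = h^3 - 11*h^2 + 39*h - 45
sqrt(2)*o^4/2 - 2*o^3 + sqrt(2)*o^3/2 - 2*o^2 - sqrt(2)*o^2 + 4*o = o*(o - 1)*(o - 2*sqrt(2))*(sqrt(2)*o/2 + sqrt(2))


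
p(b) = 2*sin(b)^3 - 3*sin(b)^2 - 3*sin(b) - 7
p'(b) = 6*sin(b)^2*cos(b) - 6*sin(b)*cos(b) - 3*cos(b)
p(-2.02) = -8.19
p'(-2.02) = -3.16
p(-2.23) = -7.49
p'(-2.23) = -3.36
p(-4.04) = -10.23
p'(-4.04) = 2.50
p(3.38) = -6.49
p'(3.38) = 1.21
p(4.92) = -8.81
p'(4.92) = 1.78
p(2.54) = -9.30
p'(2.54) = 3.69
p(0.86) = -10.13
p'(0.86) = -2.68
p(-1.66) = -8.96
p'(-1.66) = -0.80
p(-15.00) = -6.87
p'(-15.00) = -2.61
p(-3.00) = -6.64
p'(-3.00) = 2.01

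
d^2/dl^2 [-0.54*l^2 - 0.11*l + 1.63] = -1.08000000000000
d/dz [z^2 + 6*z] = 2*z + 6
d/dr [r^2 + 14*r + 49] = 2*r + 14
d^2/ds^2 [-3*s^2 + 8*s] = -6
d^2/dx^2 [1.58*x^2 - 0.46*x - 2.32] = 3.16000000000000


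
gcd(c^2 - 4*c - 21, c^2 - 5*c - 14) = c - 7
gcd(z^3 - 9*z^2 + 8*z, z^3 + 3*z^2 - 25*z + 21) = z - 1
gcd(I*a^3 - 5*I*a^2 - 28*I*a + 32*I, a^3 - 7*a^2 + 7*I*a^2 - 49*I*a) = 1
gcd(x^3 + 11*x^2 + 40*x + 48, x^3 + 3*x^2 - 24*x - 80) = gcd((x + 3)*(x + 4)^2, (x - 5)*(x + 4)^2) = x^2 + 8*x + 16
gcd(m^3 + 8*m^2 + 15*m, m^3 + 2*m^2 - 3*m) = m^2 + 3*m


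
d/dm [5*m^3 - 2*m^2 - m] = 15*m^2 - 4*m - 1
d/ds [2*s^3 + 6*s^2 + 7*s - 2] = 6*s^2 + 12*s + 7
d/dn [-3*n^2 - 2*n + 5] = -6*n - 2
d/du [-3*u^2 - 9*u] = -6*u - 9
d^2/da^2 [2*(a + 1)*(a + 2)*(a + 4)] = 12*a + 28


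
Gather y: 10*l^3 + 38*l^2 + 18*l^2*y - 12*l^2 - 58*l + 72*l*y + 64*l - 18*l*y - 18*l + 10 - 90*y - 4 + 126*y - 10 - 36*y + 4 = 10*l^3 + 26*l^2 - 12*l + y*(18*l^2 + 54*l)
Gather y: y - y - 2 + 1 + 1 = 0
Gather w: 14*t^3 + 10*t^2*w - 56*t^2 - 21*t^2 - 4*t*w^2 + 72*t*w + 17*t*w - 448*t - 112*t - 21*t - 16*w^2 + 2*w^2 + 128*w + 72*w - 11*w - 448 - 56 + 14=14*t^3 - 77*t^2 - 581*t + w^2*(-4*t - 14) + w*(10*t^2 + 89*t + 189) - 490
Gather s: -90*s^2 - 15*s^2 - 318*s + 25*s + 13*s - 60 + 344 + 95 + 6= -105*s^2 - 280*s + 385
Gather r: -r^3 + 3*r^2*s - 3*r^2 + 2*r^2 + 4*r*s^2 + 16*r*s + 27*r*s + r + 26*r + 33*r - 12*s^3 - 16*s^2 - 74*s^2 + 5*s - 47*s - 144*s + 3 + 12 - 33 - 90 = -r^3 + r^2*(3*s - 1) + r*(4*s^2 + 43*s + 60) - 12*s^3 - 90*s^2 - 186*s - 108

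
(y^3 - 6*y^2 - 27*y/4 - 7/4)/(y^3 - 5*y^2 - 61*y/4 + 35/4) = (4*y^2 + 4*y + 1)/(4*y^2 + 8*y - 5)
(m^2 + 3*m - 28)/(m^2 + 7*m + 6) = (m^2 + 3*m - 28)/(m^2 + 7*m + 6)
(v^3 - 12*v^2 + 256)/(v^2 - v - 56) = (v^2 - 4*v - 32)/(v + 7)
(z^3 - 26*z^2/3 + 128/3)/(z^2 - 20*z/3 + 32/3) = (z^2 - 6*z - 16)/(z - 4)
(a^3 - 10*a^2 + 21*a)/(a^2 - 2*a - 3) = a*(a - 7)/(a + 1)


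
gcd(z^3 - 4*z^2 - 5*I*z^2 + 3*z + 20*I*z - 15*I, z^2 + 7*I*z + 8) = 1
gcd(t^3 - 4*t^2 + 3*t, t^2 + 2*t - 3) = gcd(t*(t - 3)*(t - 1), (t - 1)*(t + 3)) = t - 1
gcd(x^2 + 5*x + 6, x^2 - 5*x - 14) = x + 2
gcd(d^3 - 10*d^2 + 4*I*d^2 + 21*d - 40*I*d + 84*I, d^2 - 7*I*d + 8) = 1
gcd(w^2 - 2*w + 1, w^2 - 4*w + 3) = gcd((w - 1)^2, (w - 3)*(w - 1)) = w - 1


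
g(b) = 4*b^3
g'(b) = 12*b^2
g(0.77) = 1.83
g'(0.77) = 7.11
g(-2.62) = -71.94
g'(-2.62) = 82.37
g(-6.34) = -1019.36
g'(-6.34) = 482.35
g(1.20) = 6.91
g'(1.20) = 17.28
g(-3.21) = -132.30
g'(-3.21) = 123.65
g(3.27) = 139.86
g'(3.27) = 128.31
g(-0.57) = -0.74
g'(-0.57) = 3.90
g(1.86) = 25.74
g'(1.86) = 41.52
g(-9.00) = -2916.00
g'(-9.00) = 972.00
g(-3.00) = -108.00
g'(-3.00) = 108.00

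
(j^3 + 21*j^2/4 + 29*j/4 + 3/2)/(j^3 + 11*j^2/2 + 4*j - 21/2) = (4*j^2 + 9*j + 2)/(2*(2*j^2 + 5*j - 7))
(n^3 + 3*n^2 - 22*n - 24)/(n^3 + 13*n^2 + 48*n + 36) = (n - 4)/(n + 6)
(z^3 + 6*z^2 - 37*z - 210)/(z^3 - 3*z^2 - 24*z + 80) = (z^2 + z - 42)/(z^2 - 8*z + 16)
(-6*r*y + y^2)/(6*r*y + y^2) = (-6*r + y)/(6*r + y)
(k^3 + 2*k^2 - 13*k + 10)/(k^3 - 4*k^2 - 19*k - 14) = (-k^3 - 2*k^2 + 13*k - 10)/(-k^3 + 4*k^2 + 19*k + 14)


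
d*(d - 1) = d^2 - d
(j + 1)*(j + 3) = j^2 + 4*j + 3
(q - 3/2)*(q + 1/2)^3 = q^4 - 3*q^2/2 - q - 3/16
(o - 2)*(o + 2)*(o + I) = o^3 + I*o^2 - 4*o - 4*I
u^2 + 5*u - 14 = (u - 2)*(u + 7)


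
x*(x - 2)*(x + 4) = x^3 + 2*x^2 - 8*x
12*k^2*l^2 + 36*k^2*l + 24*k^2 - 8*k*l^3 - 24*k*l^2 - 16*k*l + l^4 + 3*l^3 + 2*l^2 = (-6*k + l)*(-2*k + l)*(l + 1)*(l + 2)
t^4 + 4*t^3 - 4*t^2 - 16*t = t*(t - 2)*(t + 2)*(t + 4)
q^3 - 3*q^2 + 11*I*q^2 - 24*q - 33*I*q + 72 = (q - 3)*(q + 3*I)*(q + 8*I)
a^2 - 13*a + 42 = (a - 7)*(a - 6)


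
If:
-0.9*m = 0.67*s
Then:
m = -0.744444444444444*s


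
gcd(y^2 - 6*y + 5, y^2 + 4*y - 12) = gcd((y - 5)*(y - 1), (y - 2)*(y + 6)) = 1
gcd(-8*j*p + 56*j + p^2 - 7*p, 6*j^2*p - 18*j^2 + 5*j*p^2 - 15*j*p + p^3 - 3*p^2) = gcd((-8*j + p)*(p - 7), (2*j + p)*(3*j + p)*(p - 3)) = 1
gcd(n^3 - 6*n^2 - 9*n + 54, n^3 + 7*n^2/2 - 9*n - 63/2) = n^2 - 9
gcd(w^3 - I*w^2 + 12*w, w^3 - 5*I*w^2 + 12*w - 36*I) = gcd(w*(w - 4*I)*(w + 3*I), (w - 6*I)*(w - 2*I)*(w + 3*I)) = w + 3*I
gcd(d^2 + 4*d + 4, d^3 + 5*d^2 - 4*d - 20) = d + 2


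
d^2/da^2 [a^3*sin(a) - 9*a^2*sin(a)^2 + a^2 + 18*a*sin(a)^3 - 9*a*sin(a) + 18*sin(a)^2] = -a^3*sin(a) + 6*a^2*cos(a) - 18*a^2*cos(2*a) + 3*a*sin(a)/2 - 36*a*sin(2*a) + 81*a*sin(3*a)/2 + 9*cos(a) + 45*cos(2*a) - 27*cos(3*a) - 7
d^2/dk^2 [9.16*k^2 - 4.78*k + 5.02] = 18.3200000000000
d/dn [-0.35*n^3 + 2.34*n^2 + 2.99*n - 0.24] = -1.05*n^2 + 4.68*n + 2.99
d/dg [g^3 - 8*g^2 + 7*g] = 3*g^2 - 16*g + 7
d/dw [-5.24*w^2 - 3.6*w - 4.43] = -10.48*w - 3.6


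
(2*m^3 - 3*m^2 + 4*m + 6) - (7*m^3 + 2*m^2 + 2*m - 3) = -5*m^3 - 5*m^2 + 2*m + 9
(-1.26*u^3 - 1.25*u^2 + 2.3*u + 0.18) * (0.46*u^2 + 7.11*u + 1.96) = -0.5796*u^5 - 9.5336*u^4 - 10.2991*u^3 + 13.9858*u^2 + 5.7878*u + 0.3528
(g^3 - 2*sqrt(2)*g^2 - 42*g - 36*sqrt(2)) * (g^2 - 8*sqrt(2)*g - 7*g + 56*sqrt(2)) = g^5 - 10*sqrt(2)*g^4 - 7*g^4 - 10*g^3 + 70*sqrt(2)*g^3 + 70*g^2 + 300*sqrt(2)*g^2 - 2100*sqrt(2)*g + 576*g - 4032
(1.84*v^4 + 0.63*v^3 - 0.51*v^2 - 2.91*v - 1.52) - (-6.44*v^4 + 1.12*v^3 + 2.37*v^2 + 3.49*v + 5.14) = 8.28*v^4 - 0.49*v^3 - 2.88*v^2 - 6.4*v - 6.66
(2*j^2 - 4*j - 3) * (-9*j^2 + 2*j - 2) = -18*j^4 + 40*j^3 + 15*j^2 + 2*j + 6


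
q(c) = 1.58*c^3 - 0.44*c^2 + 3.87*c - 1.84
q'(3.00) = 43.89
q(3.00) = 48.47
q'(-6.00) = 179.79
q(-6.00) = -382.18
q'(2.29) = 26.71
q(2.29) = 23.69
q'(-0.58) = 5.97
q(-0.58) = -4.54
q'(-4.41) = 99.93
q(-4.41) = -162.97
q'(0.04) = 3.84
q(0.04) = -1.69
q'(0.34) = 4.12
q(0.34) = -0.51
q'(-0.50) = 5.50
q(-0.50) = -4.08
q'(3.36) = 54.43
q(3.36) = 66.13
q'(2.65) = 34.82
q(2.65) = 34.73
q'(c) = 4.74*c^2 - 0.88*c + 3.87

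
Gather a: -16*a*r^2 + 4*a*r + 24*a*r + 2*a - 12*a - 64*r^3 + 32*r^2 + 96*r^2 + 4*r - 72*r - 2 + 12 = a*(-16*r^2 + 28*r - 10) - 64*r^3 + 128*r^2 - 68*r + 10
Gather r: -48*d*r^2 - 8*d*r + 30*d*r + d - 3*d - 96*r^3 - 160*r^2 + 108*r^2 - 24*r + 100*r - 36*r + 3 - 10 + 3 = -2*d - 96*r^3 + r^2*(-48*d - 52) + r*(22*d + 40) - 4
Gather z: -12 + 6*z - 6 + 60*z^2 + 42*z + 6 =60*z^2 + 48*z - 12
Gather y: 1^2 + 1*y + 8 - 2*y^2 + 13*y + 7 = -2*y^2 + 14*y + 16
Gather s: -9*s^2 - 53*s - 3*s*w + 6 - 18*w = -9*s^2 + s*(-3*w - 53) - 18*w + 6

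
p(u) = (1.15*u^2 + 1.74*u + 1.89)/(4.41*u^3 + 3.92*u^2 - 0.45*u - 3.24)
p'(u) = (2.3*u + 1.74)/(4.41*u^3 + 3.92*u^2 - 0.45*u - 3.24) + (-13.23*u^2 - 7.84*u + 0.45)*(1.15*u^2 + 1.74*u + 1.89)/(4.41*u^3 + 3.92*u^2 - 0.45*u - 3.24)^2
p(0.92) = 1.44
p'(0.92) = -7.11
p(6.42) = 0.05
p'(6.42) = -0.01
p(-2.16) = -0.12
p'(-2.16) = -0.08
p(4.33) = 0.07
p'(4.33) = -0.02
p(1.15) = 0.67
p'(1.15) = -1.59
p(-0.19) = -0.53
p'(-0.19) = -0.18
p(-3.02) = -0.08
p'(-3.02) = -0.03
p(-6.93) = -0.04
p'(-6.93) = -0.00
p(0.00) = -0.58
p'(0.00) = -0.46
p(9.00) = 0.03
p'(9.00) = -0.00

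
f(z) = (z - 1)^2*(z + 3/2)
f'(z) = (z - 1)^2 + (z + 3/2)*(2*z - 2)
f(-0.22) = 1.91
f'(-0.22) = -1.63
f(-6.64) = -300.02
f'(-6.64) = 136.91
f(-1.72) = -1.63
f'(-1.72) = 8.60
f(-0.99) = 2.02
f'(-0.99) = 1.93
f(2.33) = 6.77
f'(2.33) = 11.96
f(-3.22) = -30.63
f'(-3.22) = 32.33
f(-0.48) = 2.23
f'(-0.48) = -0.83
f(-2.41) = -10.58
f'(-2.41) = 17.83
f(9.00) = 672.00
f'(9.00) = 232.00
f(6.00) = 187.50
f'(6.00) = 100.00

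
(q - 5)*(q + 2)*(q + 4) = q^3 + q^2 - 22*q - 40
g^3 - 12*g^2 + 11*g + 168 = (g - 8)*(g - 7)*(g + 3)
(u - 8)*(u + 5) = u^2 - 3*u - 40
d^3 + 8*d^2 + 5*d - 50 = (d - 2)*(d + 5)^2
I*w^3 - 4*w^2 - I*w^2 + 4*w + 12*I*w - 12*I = (w - 2*I)*(w + 6*I)*(I*w - I)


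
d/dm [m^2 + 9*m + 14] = 2*m + 9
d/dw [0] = 0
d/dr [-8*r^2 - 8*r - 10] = -16*r - 8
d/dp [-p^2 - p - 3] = -2*p - 1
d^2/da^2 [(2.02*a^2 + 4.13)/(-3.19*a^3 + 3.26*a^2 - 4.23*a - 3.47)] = (-41.1114439999999*a^6 - 340.783872*a^4 + 944.521364*a^3 - 734.829678*a^2 + 616.008498*a - 289.879362)/(32.461759*a^9 - 99.522258*a^8 + 230.840841*a^7 - 192.649547*a^6 + 89.5837890000001*a^5 + 216.579588*a^4 - 96.185256*a^3 + 68.505087*a^2 + 152.799021*a + 41.781923)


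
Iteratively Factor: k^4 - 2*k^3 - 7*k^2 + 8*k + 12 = (k - 3)*(k^3 + k^2 - 4*k - 4) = (k - 3)*(k - 2)*(k^2 + 3*k + 2) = (k - 3)*(k - 2)*(k + 1)*(k + 2)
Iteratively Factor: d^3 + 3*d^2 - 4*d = (d)*(d^2 + 3*d - 4) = d*(d - 1)*(d + 4)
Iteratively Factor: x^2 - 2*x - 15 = (x + 3)*(x - 5)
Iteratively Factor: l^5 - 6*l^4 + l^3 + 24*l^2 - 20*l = (l - 2)*(l^4 - 4*l^3 - 7*l^2 + 10*l) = (l - 2)*(l + 2)*(l^3 - 6*l^2 + 5*l) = (l - 5)*(l - 2)*(l + 2)*(l^2 - l) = l*(l - 5)*(l - 2)*(l + 2)*(l - 1)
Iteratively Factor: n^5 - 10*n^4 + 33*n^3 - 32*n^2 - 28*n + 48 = (n - 4)*(n^4 - 6*n^3 + 9*n^2 + 4*n - 12) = (n - 4)*(n + 1)*(n^3 - 7*n^2 + 16*n - 12) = (n - 4)*(n - 3)*(n + 1)*(n^2 - 4*n + 4) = (n - 4)*(n - 3)*(n - 2)*(n + 1)*(n - 2)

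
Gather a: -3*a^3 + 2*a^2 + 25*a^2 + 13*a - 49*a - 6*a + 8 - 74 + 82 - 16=-3*a^3 + 27*a^2 - 42*a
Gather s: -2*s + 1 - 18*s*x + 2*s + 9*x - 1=-18*s*x + 9*x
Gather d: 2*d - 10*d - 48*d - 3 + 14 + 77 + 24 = 112 - 56*d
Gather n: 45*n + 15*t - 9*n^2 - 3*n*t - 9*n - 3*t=-9*n^2 + n*(36 - 3*t) + 12*t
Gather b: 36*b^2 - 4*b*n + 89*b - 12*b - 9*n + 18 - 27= 36*b^2 + b*(77 - 4*n) - 9*n - 9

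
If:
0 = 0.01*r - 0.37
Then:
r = 37.00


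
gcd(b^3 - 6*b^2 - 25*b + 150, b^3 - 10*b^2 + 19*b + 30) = b^2 - 11*b + 30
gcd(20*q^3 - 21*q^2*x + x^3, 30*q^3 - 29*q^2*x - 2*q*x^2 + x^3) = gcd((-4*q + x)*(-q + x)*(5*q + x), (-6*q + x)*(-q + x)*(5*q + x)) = -5*q^2 + 4*q*x + x^2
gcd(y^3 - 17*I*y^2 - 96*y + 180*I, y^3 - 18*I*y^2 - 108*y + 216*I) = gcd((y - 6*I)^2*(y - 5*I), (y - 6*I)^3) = y^2 - 12*I*y - 36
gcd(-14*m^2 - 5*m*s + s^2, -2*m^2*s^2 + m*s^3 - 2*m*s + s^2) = 1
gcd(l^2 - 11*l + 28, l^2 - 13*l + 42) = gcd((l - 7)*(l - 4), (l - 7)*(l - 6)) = l - 7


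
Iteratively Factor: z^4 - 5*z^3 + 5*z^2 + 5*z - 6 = (z - 1)*(z^3 - 4*z^2 + z + 6) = (z - 2)*(z - 1)*(z^2 - 2*z - 3) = (z - 3)*(z - 2)*(z - 1)*(z + 1)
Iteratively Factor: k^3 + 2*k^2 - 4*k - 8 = (k - 2)*(k^2 + 4*k + 4) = (k - 2)*(k + 2)*(k + 2)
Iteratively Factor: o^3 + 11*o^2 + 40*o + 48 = (o + 4)*(o^2 + 7*o + 12) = (o + 4)^2*(o + 3)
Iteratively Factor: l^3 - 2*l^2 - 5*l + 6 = (l - 3)*(l^2 + l - 2) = (l - 3)*(l + 2)*(l - 1)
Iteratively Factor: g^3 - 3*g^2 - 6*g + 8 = (g + 2)*(g^2 - 5*g + 4) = (g - 4)*(g + 2)*(g - 1)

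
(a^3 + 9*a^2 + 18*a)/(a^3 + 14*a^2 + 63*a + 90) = a/(a + 5)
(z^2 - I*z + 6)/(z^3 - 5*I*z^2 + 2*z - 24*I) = 1/(z - 4*I)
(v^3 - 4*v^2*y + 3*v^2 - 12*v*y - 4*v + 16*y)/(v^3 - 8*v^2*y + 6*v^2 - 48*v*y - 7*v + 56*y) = (-v^2 + 4*v*y - 4*v + 16*y)/(-v^2 + 8*v*y - 7*v + 56*y)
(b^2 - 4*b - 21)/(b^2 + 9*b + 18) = (b - 7)/(b + 6)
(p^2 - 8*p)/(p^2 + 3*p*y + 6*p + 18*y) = p*(p - 8)/(p^2 + 3*p*y + 6*p + 18*y)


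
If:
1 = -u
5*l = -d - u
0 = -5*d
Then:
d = 0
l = 1/5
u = -1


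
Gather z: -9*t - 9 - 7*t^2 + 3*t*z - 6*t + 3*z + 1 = -7*t^2 - 15*t + z*(3*t + 3) - 8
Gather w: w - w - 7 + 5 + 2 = 0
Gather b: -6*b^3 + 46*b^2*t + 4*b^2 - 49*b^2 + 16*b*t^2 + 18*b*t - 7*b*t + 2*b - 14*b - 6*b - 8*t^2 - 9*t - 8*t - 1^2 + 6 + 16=-6*b^3 + b^2*(46*t - 45) + b*(16*t^2 + 11*t - 18) - 8*t^2 - 17*t + 21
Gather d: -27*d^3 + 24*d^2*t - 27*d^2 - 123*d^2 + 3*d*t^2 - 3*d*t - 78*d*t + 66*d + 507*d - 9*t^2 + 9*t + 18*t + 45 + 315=-27*d^3 + d^2*(24*t - 150) + d*(3*t^2 - 81*t + 573) - 9*t^2 + 27*t + 360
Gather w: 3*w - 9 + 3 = 3*w - 6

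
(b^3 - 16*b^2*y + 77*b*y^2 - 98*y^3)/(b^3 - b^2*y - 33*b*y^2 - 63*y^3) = (b^2 - 9*b*y + 14*y^2)/(b^2 + 6*b*y + 9*y^2)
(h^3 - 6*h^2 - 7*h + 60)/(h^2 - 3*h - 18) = (h^2 - 9*h + 20)/(h - 6)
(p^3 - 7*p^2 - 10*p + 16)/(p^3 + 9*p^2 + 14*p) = (p^2 - 9*p + 8)/(p*(p + 7))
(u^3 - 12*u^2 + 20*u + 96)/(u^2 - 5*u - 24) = (u^2 - 4*u - 12)/(u + 3)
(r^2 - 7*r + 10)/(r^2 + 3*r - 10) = (r - 5)/(r + 5)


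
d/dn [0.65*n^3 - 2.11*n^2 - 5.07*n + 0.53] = 1.95*n^2 - 4.22*n - 5.07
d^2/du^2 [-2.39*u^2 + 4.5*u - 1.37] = -4.78000000000000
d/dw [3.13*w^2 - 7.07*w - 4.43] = 6.26*w - 7.07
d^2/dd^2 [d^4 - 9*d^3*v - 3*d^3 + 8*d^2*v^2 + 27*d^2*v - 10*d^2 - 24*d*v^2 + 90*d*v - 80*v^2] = 12*d^2 - 54*d*v - 18*d + 16*v^2 + 54*v - 20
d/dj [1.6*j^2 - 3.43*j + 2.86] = 3.2*j - 3.43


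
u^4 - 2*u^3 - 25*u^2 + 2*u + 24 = (u - 6)*(u - 1)*(u + 1)*(u + 4)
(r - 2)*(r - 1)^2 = r^3 - 4*r^2 + 5*r - 2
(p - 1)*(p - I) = p^2 - p - I*p + I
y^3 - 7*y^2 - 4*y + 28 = (y - 7)*(y - 2)*(y + 2)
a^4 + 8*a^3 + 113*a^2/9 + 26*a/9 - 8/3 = (a - 1/3)*(a + 1)*(a + 4/3)*(a + 6)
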